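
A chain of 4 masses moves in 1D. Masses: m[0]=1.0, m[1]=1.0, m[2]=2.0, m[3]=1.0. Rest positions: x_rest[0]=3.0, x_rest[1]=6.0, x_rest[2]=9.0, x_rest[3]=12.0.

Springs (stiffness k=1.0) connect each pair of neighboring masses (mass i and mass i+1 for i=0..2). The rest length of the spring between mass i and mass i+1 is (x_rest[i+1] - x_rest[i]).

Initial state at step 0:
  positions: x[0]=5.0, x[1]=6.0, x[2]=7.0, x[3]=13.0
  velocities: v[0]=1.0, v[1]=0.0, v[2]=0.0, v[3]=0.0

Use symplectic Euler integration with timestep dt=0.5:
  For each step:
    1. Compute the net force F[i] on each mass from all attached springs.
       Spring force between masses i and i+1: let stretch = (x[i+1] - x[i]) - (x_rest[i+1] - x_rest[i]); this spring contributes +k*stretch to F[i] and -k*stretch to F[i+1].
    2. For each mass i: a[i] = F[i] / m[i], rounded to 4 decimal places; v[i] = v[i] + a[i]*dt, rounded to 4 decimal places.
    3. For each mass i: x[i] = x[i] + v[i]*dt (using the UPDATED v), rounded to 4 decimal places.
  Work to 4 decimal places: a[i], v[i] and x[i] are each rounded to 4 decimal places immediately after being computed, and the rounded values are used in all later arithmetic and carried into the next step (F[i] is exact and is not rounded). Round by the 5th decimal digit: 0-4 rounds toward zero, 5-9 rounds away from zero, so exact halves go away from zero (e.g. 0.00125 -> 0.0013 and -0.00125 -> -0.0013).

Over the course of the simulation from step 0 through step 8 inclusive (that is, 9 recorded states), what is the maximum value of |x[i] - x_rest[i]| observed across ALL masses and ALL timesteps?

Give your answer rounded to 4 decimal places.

Answer: 2.8786

Derivation:
Step 0: x=[5.0000 6.0000 7.0000 13.0000] v=[1.0000 0.0000 0.0000 0.0000]
Step 1: x=[5.0000 6.0000 7.6250 12.2500] v=[0.0000 0.0000 1.2500 -1.5000]
Step 2: x=[4.5000 6.1563 8.6250 11.0938] v=[-1.0000 0.3125 2.0000 -2.3125]
Step 3: x=[3.6641 6.5157 9.6251 10.0704] v=[-1.6719 0.7187 2.0001 -2.0469]
Step 4: x=[2.7911 6.9395 10.2922 9.6856] v=[-1.7461 0.8476 1.3341 -0.7696]
Step 5: x=[2.2052 7.1644 10.4644 10.2025] v=[-1.1719 0.4498 0.3443 1.0337]
Step 6: x=[2.1091 6.9745 10.1913 11.5349] v=[-0.1923 -0.3798 -0.5462 2.6647]
Step 7: x=[2.4793 6.3725 9.6841 13.2814] v=[0.7404 -1.2041 -1.0145 3.4929]
Step 8: x=[3.0728 5.6251 9.2126 14.8786] v=[1.1870 -1.4949 -0.9431 3.1943]
Max displacement = 2.8786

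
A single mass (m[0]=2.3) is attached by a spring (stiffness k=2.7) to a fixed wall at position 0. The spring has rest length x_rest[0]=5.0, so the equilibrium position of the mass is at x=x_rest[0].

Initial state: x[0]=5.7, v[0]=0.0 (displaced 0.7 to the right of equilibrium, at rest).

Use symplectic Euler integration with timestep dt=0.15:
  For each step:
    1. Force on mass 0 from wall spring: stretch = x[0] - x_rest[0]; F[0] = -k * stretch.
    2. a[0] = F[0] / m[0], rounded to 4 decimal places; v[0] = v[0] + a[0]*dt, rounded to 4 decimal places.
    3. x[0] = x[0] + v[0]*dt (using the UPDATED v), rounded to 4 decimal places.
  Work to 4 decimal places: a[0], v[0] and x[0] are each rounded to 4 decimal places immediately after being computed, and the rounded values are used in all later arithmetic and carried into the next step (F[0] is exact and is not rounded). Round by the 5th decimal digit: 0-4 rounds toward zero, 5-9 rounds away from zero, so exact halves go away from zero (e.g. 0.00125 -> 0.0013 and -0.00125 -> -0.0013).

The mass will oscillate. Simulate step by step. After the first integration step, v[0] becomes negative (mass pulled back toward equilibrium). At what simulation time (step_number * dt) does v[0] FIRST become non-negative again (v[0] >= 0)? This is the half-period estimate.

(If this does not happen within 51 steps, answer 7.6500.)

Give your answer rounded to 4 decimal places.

Step 0: x=[5.7000] v=[0.0000]
Step 1: x=[5.6815] v=[-0.1233]
Step 2: x=[5.6450] v=[-0.2433]
Step 3: x=[5.5915] v=[-0.3569]
Step 4: x=[5.5223] v=[-0.4611]
Step 5: x=[5.4393] v=[-0.5531]
Step 6: x=[5.3447] v=[-0.6305]
Step 7: x=[5.2410] v=[-0.6912]
Step 8: x=[5.1310] v=[-0.7336]
Step 9: x=[5.0175] v=[-0.7567]
Step 10: x=[4.9035] v=[-0.7598]
Step 11: x=[4.7921] v=[-0.7428]
Step 12: x=[4.6862] v=[-0.7062]
Step 13: x=[4.5886] v=[-0.6509]
Step 14: x=[4.5018] v=[-0.5785]
Step 15: x=[4.4282] v=[-0.4908]
Step 16: x=[4.3697] v=[-0.3901]
Step 17: x=[4.3278] v=[-0.2791]
Step 18: x=[4.3037] v=[-0.1607]
Step 19: x=[4.2980] v=[-0.0381]
Step 20: x=[4.3108] v=[0.0855]
First v>=0 after going negative at step 20, time=3.0000

Answer: 3.0000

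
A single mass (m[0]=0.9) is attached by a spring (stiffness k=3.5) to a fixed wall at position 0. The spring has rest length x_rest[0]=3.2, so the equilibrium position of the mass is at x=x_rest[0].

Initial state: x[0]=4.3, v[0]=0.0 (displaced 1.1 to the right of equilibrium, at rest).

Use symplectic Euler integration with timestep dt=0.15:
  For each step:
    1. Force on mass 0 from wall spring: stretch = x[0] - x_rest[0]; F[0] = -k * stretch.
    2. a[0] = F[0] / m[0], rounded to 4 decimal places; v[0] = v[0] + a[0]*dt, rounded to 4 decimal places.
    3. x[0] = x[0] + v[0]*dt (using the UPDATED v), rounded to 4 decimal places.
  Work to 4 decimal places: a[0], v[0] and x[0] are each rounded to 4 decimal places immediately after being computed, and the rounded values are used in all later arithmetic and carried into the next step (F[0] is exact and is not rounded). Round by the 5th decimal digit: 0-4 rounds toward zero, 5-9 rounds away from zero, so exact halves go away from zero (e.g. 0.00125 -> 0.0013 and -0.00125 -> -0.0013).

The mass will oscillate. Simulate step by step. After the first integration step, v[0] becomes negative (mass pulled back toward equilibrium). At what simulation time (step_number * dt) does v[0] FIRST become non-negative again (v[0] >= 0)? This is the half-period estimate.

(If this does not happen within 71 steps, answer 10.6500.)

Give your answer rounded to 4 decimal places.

Step 0: x=[4.3000] v=[0.0000]
Step 1: x=[4.2037] v=[-0.6417]
Step 2: x=[4.0196] v=[-1.2272]
Step 3: x=[3.7638] v=[-1.7053]
Step 4: x=[3.4587] v=[-2.0342]
Step 5: x=[3.1309] v=[-2.1851]
Step 6: x=[2.8092] v=[-2.1448]
Step 7: x=[2.5217] v=[-1.9168]
Step 8: x=[2.2935] v=[-1.5211]
Step 9: x=[2.1447] v=[-0.9923]
Step 10: x=[2.0882] v=[-0.3767]
Step 11: x=[2.1290] v=[0.2719]
First v>=0 after going negative at step 11, time=1.6500

Answer: 1.6500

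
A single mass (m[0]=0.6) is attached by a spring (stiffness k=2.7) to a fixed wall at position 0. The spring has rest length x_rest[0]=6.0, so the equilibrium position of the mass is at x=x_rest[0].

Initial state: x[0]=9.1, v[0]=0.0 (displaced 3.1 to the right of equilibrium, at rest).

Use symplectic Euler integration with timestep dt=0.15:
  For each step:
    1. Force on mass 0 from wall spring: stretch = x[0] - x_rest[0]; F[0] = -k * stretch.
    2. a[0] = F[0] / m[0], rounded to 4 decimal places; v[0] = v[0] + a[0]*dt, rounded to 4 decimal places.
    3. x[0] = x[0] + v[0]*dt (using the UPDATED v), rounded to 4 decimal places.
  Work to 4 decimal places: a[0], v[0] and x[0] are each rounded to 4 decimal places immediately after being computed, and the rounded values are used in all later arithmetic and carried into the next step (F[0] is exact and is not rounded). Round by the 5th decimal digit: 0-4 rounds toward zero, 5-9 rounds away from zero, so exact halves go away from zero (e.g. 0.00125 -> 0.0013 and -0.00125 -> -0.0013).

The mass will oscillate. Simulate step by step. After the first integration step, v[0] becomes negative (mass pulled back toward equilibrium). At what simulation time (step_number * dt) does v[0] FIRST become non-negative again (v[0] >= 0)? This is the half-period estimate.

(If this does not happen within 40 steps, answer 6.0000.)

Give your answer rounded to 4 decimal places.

Step 0: x=[9.1000] v=[0.0000]
Step 1: x=[8.7861] v=[-2.0925]
Step 2: x=[8.1901] v=[-3.9731]
Step 3: x=[7.3724] v=[-5.4514]
Step 4: x=[6.4157] v=[-6.3778]
Step 5: x=[5.4169] v=[-6.6584]
Step 6: x=[4.4772] v=[-6.2648]
Step 7: x=[3.6917] v=[-5.2369]
Step 8: x=[3.1399] v=[-3.6788]
Step 9: x=[2.8777] v=[-1.7482]
Step 10: x=[2.9316] v=[0.3594]
First v>=0 after going negative at step 10, time=1.5000

Answer: 1.5000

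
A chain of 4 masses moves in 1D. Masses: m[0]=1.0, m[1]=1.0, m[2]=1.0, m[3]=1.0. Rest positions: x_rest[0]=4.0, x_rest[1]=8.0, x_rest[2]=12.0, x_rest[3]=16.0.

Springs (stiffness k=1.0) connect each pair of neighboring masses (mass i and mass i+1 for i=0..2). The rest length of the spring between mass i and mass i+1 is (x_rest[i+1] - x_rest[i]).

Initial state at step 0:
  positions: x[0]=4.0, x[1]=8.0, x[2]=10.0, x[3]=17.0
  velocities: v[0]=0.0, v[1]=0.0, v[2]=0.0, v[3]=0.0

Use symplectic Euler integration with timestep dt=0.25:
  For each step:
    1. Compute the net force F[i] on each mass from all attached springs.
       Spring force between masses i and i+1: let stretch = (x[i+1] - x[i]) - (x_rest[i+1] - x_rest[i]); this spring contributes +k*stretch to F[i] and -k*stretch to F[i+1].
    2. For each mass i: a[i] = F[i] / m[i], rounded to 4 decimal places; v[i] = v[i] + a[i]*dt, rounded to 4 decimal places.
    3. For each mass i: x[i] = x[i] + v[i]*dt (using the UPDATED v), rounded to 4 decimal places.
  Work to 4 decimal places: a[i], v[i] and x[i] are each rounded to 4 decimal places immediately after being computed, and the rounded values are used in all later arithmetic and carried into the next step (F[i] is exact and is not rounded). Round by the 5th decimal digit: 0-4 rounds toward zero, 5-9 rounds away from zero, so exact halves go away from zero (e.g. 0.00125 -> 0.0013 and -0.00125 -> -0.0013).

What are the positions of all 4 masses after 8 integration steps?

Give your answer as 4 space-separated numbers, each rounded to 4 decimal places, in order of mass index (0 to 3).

Step 0: x=[4.0000 8.0000 10.0000 17.0000] v=[0.0000 0.0000 0.0000 0.0000]
Step 1: x=[4.0000 7.8750 10.3125 16.8125] v=[0.0000 -0.5000 1.2500 -0.7500]
Step 2: x=[3.9922 7.6602 10.8789 16.4688] v=[-0.0313 -0.8594 2.2656 -1.3750]
Step 3: x=[3.9636 7.4173 11.5935 16.0257] v=[-0.1143 -0.9717 2.8584 -1.7725]
Step 4: x=[3.9009 7.2195 12.3241 15.5556] v=[-0.2509 -0.7911 2.9224 -1.8806]
Step 5: x=[3.7956 7.1334 12.9376 15.1335] v=[-0.4213 -0.3446 2.4541 -1.6885]
Step 6: x=[3.6489 7.2014 13.3256 14.8241] v=[-0.5869 0.2720 1.5520 -1.2375]
Step 7: x=[3.4742 7.4301 13.4245 14.6711] v=[-0.6988 0.9149 0.3956 -0.6121]
Step 8: x=[3.2968 7.7862 13.2267 14.6902] v=[-0.7098 1.4245 -0.7914 0.0763]

Answer: 3.2968 7.7862 13.2267 14.6902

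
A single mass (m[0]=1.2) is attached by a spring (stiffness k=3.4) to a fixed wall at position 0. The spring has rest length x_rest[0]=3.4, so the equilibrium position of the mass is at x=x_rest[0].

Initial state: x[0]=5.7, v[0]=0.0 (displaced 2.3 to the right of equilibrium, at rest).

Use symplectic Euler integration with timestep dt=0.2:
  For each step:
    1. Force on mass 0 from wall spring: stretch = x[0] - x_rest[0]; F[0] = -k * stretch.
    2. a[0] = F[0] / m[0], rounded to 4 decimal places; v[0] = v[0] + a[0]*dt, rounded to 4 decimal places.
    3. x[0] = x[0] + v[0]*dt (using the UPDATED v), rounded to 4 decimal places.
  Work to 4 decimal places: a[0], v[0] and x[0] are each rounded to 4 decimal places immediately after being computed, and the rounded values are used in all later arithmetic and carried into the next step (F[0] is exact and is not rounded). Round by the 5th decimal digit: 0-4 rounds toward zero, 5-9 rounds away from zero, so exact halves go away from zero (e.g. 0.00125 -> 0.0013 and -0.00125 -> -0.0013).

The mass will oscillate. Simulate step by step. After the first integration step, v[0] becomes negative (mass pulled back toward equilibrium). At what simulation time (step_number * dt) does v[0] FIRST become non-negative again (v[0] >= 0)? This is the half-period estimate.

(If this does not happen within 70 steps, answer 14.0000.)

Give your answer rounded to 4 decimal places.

Step 0: x=[5.7000] v=[0.0000]
Step 1: x=[5.4393] v=[-1.3033]
Step 2: x=[4.9475] v=[-2.4589]
Step 3: x=[4.2803] v=[-3.3358]
Step 4: x=[3.5134] v=[-3.8346]
Step 5: x=[2.7336] v=[-3.8989]
Step 6: x=[2.0293] v=[-3.5213]
Step 7: x=[1.4804] v=[-2.7446]
Step 8: x=[1.1490] v=[-1.6568]
Step 9: x=[1.0728] v=[-0.3812]
Step 10: x=[1.2603] v=[0.9375]
First v>=0 after going negative at step 10, time=2.0000

Answer: 2.0000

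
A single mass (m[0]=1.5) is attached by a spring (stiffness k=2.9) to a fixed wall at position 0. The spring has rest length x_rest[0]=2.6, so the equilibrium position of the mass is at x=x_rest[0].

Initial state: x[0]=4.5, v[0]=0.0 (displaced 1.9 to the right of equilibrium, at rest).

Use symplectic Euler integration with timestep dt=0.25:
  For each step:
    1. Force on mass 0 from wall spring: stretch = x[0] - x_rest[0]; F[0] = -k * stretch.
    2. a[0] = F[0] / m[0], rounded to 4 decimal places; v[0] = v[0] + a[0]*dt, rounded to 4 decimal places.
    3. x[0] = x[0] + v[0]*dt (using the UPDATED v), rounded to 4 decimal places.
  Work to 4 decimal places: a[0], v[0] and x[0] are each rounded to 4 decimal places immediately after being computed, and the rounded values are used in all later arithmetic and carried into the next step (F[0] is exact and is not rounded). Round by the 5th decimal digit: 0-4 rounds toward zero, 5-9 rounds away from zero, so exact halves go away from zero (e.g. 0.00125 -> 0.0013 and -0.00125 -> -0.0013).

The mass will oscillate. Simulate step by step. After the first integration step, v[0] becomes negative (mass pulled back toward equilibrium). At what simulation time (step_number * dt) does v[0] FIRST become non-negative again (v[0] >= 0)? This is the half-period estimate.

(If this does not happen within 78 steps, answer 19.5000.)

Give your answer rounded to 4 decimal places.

Answer: 2.2500

Derivation:
Step 0: x=[4.5000] v=[0.0000]
Step 1: x=[4.2704] v=[-0.9183]
Step 2: x=[3.8390] v=[-1.7257]
Step 3: x=[3.2579] v=[-2.3246]
Step 4: x=[2.5973] v=[-2.6426]
Step 5: x=[1.9370] v=[-2.6413]
Step 6: x=[1.3568] v=[-2.3209]
Step 7: x=[0.9268] v=[-1.7200]
Step 8: x=[0.6990] v=[-0.9113]
Step 9: x=[0.7009] v=[0.0075]
First v>=0 after going negative at step 9, time=2.2500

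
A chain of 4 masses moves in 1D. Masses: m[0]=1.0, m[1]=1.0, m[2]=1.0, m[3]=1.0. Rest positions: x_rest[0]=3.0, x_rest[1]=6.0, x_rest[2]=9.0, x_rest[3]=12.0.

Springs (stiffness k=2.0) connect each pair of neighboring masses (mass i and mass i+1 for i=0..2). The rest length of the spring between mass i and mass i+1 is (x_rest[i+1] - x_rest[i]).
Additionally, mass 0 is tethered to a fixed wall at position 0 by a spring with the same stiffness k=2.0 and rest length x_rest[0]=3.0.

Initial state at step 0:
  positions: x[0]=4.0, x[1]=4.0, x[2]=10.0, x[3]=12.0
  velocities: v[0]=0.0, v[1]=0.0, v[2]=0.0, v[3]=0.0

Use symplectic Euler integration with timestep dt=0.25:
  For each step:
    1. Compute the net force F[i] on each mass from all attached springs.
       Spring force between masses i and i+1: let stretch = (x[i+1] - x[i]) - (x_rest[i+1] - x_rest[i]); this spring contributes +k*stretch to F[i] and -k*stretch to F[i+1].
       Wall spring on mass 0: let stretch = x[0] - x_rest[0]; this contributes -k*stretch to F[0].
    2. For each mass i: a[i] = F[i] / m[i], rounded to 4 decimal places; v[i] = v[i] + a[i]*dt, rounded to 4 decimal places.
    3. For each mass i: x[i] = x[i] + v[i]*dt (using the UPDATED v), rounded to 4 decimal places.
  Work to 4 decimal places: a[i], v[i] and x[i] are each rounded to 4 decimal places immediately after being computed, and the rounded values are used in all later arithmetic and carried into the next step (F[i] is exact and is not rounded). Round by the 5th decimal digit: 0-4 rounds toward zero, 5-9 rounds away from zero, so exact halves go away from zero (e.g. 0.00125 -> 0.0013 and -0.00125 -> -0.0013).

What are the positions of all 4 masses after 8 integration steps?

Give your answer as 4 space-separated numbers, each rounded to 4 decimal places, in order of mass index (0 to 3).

Answer: 4.2234 4.9353 10.2289 11.1501

Derivation:
Step 0: x=[4.0000 4.0000 10.0000 12.0000] v=[0.0000 0.0000 0.0000 0.0000]
Step 1: x=[3.5000 4.7500 9.5000 12.1250] v=[-2.0000 3.0000 -2.0000 0.5000]
Step 2: x=[2.7188 5.9375 8.7344 12.2969] v=[-3.1250 4.7500 -3.0625 0.6875]
Step 3: x=[2.0000 7.0723 8.0645 12.3985] v=[-2.8751 4.5391 -2.6797 0.4063]
Step 4: x=[1.6653 7.6971 7.8123 12.3333] v=[-1.3390 2.4991 -1.0088 -0.2607]
Step 5: x=[1.8764 7.5823 8.1108 12.0780] v=[0.8443 -0.4592 1.1941 -1.0212]
Step 6: x=[2.5662 6.8203 8.8392 11.7018] v=[2.7591 -3.0479 2.9135 -1.5048]
Step 7: x=[3.4670 5.7789 9.6731 11.3428] v=[3.6031 -4.1655 3.3354 -1.4361]
Step 8: x=[4.2234 4.9353 10.2289 11.1501] v=[3.0256 -3.3744 2.2232 -0.7710]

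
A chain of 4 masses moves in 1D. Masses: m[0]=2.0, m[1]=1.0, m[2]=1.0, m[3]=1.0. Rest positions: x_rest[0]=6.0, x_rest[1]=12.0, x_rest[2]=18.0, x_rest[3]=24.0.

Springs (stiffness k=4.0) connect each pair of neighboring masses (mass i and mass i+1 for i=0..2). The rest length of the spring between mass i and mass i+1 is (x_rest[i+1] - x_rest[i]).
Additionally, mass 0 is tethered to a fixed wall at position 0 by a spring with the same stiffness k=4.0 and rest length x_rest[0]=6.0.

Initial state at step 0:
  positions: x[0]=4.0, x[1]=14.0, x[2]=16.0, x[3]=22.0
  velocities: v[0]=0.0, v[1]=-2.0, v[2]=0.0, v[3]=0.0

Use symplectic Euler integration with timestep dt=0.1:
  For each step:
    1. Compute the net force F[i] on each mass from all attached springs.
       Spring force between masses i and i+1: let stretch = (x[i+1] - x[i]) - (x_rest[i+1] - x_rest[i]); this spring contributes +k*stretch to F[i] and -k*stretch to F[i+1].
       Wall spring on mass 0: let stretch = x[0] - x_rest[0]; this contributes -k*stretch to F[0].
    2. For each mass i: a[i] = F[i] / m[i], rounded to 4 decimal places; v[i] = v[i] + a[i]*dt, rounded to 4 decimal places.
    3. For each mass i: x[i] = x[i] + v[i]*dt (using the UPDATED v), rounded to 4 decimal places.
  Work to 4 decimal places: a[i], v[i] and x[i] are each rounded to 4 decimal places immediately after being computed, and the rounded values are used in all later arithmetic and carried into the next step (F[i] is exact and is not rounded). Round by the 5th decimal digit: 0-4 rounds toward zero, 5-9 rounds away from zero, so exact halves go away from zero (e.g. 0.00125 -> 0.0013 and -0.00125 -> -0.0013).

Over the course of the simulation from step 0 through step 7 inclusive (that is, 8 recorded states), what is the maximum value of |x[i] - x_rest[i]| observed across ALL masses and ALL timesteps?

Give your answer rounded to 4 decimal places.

Answer: 3.8659

Derivation:
Step 0: x=[4.0000 14.0000 16.0000 22.0000] v=[0.0000 -2.0000 0.0000 0.0000]
Step 1: x=[4.1200 13.4800 16.1600 22.0000] v=[1.2000 -5.2000 1.6000 0.0000]
Step 2: x=[4.3448 12.6928 16.4464 22.0064] v=[2.2480 -7.8720 2.8640 0.0640]
Step 3: x=[4.6497 11.7218 16.8051 22.0304] v=[3.0486 -9.7098 3.5866 0.2400]
Step 4: x=[5.0030 10.6713 17.1694 22.0854] v=[3.5331 -10.5053 3.6434 0.5499]
Step 5: x=[5.3696 9.6540 17.4705 22.1838] v=[3.6662 -10.1734 3.0106 0.9835]
Step 6: x=[5.7145 8.7779 17.6474 22.3336] v=[3.4492 -8.7606 1.7693 1.4982]
Step 7: x=[6.0064 8.1341 17.6570 22.5360] v=[2.9190 -6.4382 0.0960 2.0237]
Max displacement = 3.8659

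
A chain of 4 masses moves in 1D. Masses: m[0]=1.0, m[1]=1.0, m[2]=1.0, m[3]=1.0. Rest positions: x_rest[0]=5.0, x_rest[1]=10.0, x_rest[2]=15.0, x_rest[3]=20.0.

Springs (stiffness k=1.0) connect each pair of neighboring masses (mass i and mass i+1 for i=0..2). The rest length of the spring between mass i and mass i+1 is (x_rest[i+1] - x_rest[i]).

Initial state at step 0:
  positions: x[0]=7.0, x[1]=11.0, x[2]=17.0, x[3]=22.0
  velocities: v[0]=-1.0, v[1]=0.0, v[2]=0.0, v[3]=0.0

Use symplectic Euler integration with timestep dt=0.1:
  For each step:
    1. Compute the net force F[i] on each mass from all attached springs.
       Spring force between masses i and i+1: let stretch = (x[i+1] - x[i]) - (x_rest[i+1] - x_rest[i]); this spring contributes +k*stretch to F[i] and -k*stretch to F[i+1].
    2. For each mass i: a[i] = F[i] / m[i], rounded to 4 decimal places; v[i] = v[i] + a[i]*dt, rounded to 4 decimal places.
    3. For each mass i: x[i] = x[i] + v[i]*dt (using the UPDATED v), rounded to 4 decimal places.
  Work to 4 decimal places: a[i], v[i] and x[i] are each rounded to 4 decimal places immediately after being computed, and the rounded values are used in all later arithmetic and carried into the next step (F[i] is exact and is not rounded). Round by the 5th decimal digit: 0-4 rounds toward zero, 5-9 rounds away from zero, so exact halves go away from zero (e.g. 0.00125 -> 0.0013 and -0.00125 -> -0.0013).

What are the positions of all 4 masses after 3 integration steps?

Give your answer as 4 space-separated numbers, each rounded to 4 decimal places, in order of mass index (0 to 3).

Step 0: x=[7.0000 11.0000 17.0000 22.0000] v=[-1.0000 0.0000 0.0000 0.0000]
Step 1: x=[6.8900 11.0200 16.9900 22.0000] v=[-1.1000 0.2000 -0.1000 0.0000]
Step 2: x=[6.7713 11.0584 16.9704 21.9999] v=[-1.1870 0.3840 -0.1960 -0.0010]
Step 3: x=[6.6455 11.1131 16.9420 21.9995] v=[-1.2583 0.5465 -0.2843 -0.0040]

Answer: 6.6455 11.1131 16.9420 21.9995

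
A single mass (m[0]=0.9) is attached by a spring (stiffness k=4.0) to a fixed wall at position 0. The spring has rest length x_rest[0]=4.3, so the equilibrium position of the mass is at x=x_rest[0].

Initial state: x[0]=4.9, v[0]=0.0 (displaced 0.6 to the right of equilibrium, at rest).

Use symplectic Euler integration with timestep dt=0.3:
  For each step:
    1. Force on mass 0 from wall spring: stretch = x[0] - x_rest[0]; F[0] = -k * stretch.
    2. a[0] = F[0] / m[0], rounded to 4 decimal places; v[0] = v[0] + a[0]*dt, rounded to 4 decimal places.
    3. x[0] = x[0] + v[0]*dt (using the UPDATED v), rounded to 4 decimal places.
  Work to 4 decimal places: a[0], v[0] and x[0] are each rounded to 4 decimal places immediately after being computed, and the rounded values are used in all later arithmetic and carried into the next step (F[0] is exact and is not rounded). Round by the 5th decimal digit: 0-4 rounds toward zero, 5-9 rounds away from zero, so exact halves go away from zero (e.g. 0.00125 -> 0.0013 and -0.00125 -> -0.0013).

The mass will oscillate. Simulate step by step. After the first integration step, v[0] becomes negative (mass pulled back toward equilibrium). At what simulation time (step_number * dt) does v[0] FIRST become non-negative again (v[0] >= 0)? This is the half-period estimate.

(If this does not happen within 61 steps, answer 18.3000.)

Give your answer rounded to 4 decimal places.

Answer: 1.5000

Derivation:
Step 0: x=[4.9000] v=[0.0000]
Step 1: x=[4.6600] v=[-0.8000]
Step 2: x=[4.2760] v=[-1.2800]
Step 3: x=[3.9016] v=[-1.2480]
Step 4: x=[3.6866] v=[-0.7168]
Step 5: x=[3.7169] v=[0.1011]
First v>=0 after going negative at step 5, time=1.5000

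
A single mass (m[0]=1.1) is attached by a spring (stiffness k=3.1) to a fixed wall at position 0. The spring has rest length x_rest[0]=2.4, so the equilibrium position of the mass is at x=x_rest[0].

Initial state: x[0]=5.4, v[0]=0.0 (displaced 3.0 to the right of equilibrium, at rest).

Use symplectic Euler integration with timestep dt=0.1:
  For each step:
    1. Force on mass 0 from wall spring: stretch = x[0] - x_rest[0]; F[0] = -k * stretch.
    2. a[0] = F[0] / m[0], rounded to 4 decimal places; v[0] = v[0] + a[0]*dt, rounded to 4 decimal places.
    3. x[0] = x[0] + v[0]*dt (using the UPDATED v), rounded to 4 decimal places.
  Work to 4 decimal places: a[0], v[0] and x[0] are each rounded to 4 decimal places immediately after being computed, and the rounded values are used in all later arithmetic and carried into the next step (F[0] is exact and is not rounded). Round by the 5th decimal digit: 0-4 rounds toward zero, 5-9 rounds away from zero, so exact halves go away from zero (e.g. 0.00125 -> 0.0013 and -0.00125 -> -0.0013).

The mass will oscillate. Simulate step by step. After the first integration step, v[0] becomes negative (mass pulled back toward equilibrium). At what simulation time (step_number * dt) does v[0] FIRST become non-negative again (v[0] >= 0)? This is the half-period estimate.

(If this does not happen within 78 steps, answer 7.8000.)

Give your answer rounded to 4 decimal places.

Step 0: x=[5.4000] v=[0.0000]
Step 1: x=[5.3155] v=[-0.8455]
Step 2: x=[5.1488] v=[-1.6671]
Step 3: x=[4.9046] v=[-2.4418]
Step 4: x=[4.5898] v=[-3.1476]
Step 5: x=[4.2133] v=[-3.7647]
Step 6: x=[3.7857] v=[-4.2757]
Step 7: x=[3.3191] v=[-4.6662]
Step 8: x=[2.8266] v=[-4.9252]
Step 9: x=[2.3221] v=[-5.0454]
Step 10: x=[1.8198] v=[-5.0235]
Step 11: x=[1.3338] v=[-4.8600]
Step 12: x=[0.8779] v=[-4.5595]
Step 13: x=[0.4649] v=[-4.1305]
Step 14: x=[0.1064] v=[-3.5852]
Step 15: x=[-0.1875] v=[-2.9388]
Step 16: x=[-0.4085] v=[-2.2096]
Step 17: x=[-0.5503] v=[-1.4181]
Step 18: x=[-0.6090] v=[-0.5867]
Step 19: x=[-0.5829] v=[0.2613]
First v>=0 after going negative at step 19, time=1.9000

Answer: 1.9000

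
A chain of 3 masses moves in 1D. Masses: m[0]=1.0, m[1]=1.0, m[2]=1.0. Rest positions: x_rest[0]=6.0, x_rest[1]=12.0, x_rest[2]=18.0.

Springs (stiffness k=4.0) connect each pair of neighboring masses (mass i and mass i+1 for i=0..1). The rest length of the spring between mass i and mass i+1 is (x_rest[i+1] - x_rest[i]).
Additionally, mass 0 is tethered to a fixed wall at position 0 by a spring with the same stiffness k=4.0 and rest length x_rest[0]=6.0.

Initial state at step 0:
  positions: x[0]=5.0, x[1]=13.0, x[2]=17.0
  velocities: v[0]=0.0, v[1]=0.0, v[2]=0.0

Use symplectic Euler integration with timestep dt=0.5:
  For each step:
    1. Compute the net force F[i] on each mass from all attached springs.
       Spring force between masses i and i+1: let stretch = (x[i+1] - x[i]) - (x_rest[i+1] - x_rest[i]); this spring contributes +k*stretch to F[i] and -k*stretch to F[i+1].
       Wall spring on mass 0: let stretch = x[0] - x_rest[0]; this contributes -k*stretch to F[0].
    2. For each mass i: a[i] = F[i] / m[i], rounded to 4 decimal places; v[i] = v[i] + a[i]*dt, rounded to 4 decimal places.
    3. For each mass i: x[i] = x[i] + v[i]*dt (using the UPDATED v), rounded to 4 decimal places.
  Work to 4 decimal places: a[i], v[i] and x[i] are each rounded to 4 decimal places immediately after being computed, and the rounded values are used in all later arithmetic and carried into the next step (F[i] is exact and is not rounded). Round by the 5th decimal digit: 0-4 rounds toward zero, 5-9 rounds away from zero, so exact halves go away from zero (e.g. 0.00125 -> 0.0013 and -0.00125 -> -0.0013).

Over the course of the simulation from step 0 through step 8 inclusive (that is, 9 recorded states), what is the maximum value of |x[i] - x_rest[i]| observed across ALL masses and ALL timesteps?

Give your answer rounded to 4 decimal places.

Answer: 3.0000

Derivation:
Step 0: x=[5.0000 13.0000 17.0000] v=[0.0000 0.0000 0.0000]
Step 1: x=[8.0000 9.0000 19.0000] v=[6.0000 -8.0000 4.0000]
Step 2: x=[4.0000 14.0000 17.0000] v=[-8.0000 10.0000 -4.0000]
Step 3: x=[6.0000 12.0000 18.0000] v=[4.0000 -4.0000 2.0000]
Step 4: x=[8.0000 10.0000 19.0000] v=[4.0000 -4.0000 2.0000]
Step 5: x=[4.0000 15.0000 17.0000] v=[-8.0000 10.0000 -4.0000]
Step 6: x=[7.0000 11.0000 19.0000] v=[6.0000 -8.0000 4.0000]
Step 7: x=[7.0000 11.0000 19.0000] v=[0.0000 0.0000 0.0000]
Step 8: x=[4.0000 15.0000 17.0000] v=[-6.0000 8.0000 -4.0000]
Max displacement = 3.0000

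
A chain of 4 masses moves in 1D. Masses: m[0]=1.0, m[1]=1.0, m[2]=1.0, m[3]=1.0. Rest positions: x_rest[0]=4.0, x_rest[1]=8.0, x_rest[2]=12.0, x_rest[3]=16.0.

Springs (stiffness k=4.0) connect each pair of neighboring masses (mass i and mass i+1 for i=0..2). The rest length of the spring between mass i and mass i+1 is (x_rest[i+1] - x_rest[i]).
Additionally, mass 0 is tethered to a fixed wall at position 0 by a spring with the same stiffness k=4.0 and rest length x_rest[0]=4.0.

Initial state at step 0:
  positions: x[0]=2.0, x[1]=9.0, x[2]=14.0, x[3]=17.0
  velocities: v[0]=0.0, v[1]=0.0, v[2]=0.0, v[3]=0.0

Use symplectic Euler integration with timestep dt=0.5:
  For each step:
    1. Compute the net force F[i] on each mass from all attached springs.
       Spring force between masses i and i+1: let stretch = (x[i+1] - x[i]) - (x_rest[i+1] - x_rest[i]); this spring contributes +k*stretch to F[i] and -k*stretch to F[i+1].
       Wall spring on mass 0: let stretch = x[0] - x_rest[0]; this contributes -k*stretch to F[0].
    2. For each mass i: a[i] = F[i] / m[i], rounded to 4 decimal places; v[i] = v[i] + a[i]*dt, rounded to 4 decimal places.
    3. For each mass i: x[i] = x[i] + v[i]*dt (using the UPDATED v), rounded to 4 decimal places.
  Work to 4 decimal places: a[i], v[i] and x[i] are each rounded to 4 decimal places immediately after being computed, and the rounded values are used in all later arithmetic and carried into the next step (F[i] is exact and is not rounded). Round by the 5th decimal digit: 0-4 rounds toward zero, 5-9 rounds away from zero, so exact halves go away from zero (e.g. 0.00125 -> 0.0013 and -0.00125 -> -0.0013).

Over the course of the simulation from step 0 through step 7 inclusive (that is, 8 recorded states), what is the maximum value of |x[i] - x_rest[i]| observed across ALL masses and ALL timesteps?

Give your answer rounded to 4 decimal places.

Step 0: x=[2.0000 9.0000 14.0000 17.0000] v=[0.0000 0.0000 0.0000 0.0000]
Step 1: x=[7.0000 7.0000 12.0000 18.0000] v=[10.0000 -4.0000 -4.0000 2.0000]
Step 2: x=[5.0000 10.0000 11.0000 17.0000] v=[-4.0000 6.0000 -2.0000 -2.0000]
Step 3: x=[3.0000 9.0000 15.0000 14.0000] v=[-4.0000 -2.0000 8.0000 -6.0000]
Step 4: x=[4.0000 8.0000 12.0000 16.0000] v=[2.0000 -2.0000 -6.0000 4.0000]
Step 5: x=[5.0000 7.0000 9.0000 18.0000] v=[2.0000 -2.0000 -6.0000 4.0000]
Step 6: x=[3.0000 6.0000 13.0000 15.0000] v=[-4.0000 -2.0000 8.0000 -6.0000]
Step 7: x=[1.0000 9.0000 12.0000 14.0000] v=[-4.0000 6.0000 -2.0000 -2.0000]
Max displacement = 3.0000

Answer: 3.0000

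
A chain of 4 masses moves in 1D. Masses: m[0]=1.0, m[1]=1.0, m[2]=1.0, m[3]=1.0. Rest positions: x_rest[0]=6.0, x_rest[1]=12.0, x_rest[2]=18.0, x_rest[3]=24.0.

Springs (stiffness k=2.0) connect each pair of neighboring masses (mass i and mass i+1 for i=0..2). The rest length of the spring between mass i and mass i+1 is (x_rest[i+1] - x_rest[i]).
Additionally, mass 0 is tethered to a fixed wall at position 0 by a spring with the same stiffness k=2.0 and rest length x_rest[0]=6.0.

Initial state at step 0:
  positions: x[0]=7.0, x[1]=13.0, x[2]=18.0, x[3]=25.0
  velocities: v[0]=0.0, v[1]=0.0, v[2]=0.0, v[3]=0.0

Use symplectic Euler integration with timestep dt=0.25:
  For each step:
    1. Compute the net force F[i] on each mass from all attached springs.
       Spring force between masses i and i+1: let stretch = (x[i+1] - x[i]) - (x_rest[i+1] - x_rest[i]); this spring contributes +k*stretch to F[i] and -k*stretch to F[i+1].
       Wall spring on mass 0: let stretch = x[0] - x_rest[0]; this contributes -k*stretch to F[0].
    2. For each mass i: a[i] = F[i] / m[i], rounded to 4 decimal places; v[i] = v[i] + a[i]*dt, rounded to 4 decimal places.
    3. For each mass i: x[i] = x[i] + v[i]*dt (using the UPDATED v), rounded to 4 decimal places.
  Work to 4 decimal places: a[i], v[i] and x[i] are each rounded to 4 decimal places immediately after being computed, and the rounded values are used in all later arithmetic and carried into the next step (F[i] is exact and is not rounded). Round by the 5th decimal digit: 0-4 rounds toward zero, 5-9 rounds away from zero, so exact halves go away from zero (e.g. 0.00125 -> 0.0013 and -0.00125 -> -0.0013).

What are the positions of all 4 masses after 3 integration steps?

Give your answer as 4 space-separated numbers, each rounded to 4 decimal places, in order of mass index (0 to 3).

Step 0: x=[7.0000 13.0000 18.0000 25.0000] v=[0.0000 0.0000 0.0000 0.0000]
Step 1: x=[6.8750 12.8750 18.2500 24.8750] v=[-0.5000 -0.5000 1.0000 -0.5000]
Step 2: x=[6.6406 12.6719 18.6563 24.6719] v=[-0.9375 -0.8125 1.6250 -0.8125]
Step 3: x=[6.3301 12.4629 19.0665 24.4668] v=[-1.2422 -0.8360 1.6406 -0.8203]

Answer: 6.3301 12.4629 19.0665 24.4668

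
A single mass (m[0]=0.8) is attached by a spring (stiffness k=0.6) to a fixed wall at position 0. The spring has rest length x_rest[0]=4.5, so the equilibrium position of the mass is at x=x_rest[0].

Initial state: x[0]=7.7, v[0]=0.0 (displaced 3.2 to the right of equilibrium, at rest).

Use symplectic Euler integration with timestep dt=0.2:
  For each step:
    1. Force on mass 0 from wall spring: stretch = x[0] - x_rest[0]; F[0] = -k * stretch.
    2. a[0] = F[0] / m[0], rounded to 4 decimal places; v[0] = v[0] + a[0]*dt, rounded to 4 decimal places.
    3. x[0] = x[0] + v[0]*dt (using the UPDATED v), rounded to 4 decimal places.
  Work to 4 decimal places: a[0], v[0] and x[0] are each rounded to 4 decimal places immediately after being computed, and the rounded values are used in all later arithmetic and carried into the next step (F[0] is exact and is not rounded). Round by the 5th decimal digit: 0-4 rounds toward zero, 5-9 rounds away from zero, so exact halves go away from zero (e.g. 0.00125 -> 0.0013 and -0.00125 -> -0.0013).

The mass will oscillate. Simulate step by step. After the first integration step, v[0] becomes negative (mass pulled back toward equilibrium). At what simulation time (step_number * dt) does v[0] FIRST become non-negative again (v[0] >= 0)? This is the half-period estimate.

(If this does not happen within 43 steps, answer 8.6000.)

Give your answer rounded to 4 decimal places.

Answer: 3.8000

Derivation:
Step 0: x=[7.7000] v=[0.0000]
Step 1: x=[7.6040] v=[-0.4800]
Step 2: x=[7.4149] v=[-0.9456]
Step 3: x=[7.1383] v=[-1.3828]
Step 4: x=[6.7826] v=[-1.7785]
Step 5: x=[6.3584] v=[-2.1209]
Step 6: x=[5.8785] v=[-2.3997]
Step 7: x=[5.3572] v=[-2.6065]
Step 8: x=[4.8102] v=[-2.7351]
Step 9: x=[4.2539] v=[-2.7816]
Step 10: x=[3.7050] v=[-2.7447]
Step 11: x=[3.1799] v=[-2.6254]
Step 12: x=[2.6944] v=[-2.4274]
Step 13: x=[2.2631] v=[-2.1566]
Step 14: x=[1.8989] v=[-1.8211]
Step 15: x=[1.6127] v=[-1.4309]
Step 16: x=[1.4131] v=[-0.9978]
Step 17: x=[1.3061] v=[-0.5348]
Step 18: x=[1.2950] v=[-0.0557]
Step 19: x=[1.3800] v=[0.4251]
First v>=0 after going negative at step 19, time=3.8000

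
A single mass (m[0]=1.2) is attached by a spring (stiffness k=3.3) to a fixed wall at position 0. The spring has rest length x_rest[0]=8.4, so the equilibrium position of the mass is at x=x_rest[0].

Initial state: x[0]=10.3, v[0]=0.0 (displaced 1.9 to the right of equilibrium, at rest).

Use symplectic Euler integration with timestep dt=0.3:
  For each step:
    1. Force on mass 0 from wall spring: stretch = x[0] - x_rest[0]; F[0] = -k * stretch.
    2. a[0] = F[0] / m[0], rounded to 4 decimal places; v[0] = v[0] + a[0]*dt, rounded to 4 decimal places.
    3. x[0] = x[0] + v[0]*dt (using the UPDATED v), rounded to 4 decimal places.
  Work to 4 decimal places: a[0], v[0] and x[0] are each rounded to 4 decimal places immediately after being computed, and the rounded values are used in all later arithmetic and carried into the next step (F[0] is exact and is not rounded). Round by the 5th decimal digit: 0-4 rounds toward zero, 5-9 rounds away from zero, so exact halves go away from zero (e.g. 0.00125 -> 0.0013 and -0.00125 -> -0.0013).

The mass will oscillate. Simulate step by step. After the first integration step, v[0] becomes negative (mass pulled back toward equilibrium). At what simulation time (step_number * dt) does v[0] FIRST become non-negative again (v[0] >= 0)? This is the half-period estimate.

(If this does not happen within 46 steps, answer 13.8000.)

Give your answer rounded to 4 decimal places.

Step 0: x=[10.3000] v=[0.0000]
Step 1: x=[9.8298] v=[-1.5675]
Step 2: x=[9.0057] v=[-2.7471]
Step 3: x=[8.0317] v=[-3.2468]
Step 4: x=[7.1488] v=[-2.9430]
Step 5: x=[6.5756] v=[-1.9108]
Step 6: x=[6.4539] v=[-0.4057]
Step 7: x=[6.8138] v=[1.1998]
First v>=0 after going negative at step 7, time=2.1000

Answer: 2.1000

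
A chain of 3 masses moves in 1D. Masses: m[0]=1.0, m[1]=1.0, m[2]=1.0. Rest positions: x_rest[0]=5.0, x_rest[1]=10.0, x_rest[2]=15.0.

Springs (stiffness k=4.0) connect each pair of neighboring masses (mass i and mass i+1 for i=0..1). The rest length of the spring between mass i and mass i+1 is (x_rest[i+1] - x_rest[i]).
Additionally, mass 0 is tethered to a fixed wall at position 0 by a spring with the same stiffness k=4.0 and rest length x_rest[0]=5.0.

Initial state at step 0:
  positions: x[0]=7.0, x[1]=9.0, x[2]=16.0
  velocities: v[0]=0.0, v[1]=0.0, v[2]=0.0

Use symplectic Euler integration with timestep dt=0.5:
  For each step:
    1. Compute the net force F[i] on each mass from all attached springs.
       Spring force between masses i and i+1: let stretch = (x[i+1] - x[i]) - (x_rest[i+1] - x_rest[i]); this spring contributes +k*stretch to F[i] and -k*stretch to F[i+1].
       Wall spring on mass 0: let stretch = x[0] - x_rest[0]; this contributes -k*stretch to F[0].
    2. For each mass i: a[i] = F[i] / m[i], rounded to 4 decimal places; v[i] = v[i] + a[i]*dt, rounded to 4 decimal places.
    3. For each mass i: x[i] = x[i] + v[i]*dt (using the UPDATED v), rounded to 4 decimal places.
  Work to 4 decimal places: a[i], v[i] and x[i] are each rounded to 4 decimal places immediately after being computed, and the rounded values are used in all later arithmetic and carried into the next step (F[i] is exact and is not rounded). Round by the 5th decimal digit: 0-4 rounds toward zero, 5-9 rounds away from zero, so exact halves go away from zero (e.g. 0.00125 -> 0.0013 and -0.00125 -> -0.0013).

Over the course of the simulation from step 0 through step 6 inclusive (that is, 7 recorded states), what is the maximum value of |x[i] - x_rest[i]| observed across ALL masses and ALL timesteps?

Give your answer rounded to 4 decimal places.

Step 0: x=[7.0000 9.0000 16.0000] v=[0.0000 0.0000 0.0000]
Step 1: x=[2.0000 14.0000 14.0000] v=[-10.0000 10.0000 -4.0000]
Step 2: x=[7.0000 7.0000 17.0000] v=[10.0000 -14.0000 6.0000]
Step 3: x=[5.0000 10.0000 15.0000] v=[-4.0000 6.0000 -4.0000]
Step 4: x=[3.0000 13.0000 13.0000] v=[-4.0000 6.0000 -4.0000]
Step 5: x=[8.0000 6.0000 16.0000] v=[10.0000 -14.0000 6.0000]
Step 6: x=[3.0000 11.0000 14.0000] v=[-10.0000 10.0000 -4.0000]
Max displacement = 4.0000

Answer: 4.0000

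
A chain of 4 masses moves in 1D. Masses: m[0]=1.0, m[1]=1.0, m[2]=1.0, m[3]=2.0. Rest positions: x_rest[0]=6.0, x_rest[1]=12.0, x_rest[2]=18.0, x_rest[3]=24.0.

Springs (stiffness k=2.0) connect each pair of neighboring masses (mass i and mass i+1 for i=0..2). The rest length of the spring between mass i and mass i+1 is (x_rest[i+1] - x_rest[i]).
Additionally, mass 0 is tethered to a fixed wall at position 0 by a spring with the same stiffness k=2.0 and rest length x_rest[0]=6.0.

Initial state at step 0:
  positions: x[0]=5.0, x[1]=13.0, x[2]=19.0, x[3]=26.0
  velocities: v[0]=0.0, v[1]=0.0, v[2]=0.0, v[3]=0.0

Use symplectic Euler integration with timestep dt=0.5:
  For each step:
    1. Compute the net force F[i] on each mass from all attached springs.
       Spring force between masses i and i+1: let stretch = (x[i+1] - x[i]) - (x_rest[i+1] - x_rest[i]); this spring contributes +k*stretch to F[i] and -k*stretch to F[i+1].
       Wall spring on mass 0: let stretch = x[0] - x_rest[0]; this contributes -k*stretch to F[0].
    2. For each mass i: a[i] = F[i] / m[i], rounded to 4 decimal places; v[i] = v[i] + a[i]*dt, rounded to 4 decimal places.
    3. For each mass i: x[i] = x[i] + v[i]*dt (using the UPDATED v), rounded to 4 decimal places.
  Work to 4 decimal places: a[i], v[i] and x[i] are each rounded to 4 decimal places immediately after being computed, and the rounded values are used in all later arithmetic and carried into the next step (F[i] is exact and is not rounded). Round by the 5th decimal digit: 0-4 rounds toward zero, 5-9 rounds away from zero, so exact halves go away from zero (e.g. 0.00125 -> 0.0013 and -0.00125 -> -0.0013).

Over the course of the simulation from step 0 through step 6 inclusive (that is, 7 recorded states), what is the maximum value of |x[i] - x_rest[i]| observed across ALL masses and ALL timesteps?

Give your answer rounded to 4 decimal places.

Answer: 2.2344

Derivation:
Step 0: x=[5.0000 13.0000 19.0000 26.0000] v=[0.0000 0.0000 0.0000 0.0000]
Step 1: x=[6.5000 12.0000 19.5000 25.7500] v=[3.0000 -2.0000 1.0000 -0.5000]
Step 2: x=[7.5000 12.0000 19.3750 25.4375] v=[2.0000 0.0000 -0.2500 -0.6250]
Step 3: x=[7.0000 13.4375 18.5938 25.1094] v=[-1.0000 2.8750 -1.5625 -0.6563]
Step 4: x=[6.2188 14.2344 18.4922 24.6524] v=[-1.5625 1.5938 -0.2032 -0.9141]
Step 5: x=[6.3360 13.1524 19.3418 24.1553] v=[0.2343 -2.1640 1.6992 -0.9942]
Step 6: x=[6.6934 11.7569 19.5035 23.9548] v=[0.7147 -2.7910 0.3233 -0.4010]
Max displacement = 2.2344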